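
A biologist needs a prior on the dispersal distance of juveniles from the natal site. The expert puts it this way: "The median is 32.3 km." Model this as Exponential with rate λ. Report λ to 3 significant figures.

λ ≈ 0.0215

Exponential median = ln 2 / λ, so λ = ln 2 / 32.3 = 0.0215.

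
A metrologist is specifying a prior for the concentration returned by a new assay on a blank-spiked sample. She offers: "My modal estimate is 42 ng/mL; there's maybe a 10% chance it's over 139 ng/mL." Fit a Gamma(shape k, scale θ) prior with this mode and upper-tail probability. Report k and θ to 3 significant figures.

k ≈ 2.31, θ ≈ 31.9

Gamma(k,θ) with k>1 has mode (k−1)θ, so θ = 42/(k−1).
Need P(X < 139) = 0.9 with θ tied to k this way. Start at k = 2, θ = 42: P(X<139) ≈ 0.843.
Too low — raise k to concentrate. Iterating converges to k ≈ 2.31.
Then θ = 42/(2.31−1) ≈ 31.9.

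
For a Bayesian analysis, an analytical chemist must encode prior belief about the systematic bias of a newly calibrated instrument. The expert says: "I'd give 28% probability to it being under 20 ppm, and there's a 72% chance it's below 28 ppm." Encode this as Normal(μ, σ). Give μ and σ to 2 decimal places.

For Normal(μ,σ), the p-quantile is μ + z_p·σ. Here z_{0.28} = -0.5828, z_{0.72} = 0.5828.
So 20 = μ − 0.5828σ and 28 = μ + 0.5828σ.
Subtracting: σ = (28 − 20)/(0.5828 − (-0.5828)) = 6.86.
Then μ = 20 − (-0.5828)·6.86 = 24.00.

μ = 24.00, σ = 6.86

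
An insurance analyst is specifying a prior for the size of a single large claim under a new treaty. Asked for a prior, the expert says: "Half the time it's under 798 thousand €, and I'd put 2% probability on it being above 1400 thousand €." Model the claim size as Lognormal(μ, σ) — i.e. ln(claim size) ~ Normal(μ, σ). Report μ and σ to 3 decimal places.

μ ≈ 6.682, σ ≈ 0.274

If T ~ Lognormal(μ,σ) then ln T ~ Normal(μ,σ), so the p-quantile of ln T is μ + z_p·σ.
ln(798) = 6.682 and ln(1400) = 7.244; z_{0.5} = 0, z_{0.98} = 2.054.
σ = (7.244 − 6.682)/(2.054 − (0)) = 0.274.
μ = 6.682 − (0)·0.274 = 6.682.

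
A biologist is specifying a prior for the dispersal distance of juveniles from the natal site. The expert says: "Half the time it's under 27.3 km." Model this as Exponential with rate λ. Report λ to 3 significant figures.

Exponential median = ln 2 / λ, so λ = ln 2 / 27.3 = 0.0254.

λ ≈ 0.0254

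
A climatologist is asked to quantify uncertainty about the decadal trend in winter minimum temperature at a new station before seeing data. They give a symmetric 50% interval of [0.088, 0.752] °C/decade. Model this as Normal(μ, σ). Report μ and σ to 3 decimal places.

μ = 0.420, σ = 0.492

A symmetric 50% interval runs μ ± z·σ with z = 0.6745.
Half-width = 0.332, so σ = 0.332/0.6745 = 0.492.
μ is the interval midpoint, 0.420.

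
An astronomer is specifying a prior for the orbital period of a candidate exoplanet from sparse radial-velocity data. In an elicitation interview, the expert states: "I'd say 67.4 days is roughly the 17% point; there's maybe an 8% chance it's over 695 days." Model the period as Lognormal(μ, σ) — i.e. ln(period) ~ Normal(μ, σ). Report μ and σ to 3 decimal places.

If T ~ Lognormal(μ,σ) then ln T ~ Normal(μ,σ), so the p-quantile of ln T is μ + z_p·σ.
ln(67.4) = 4.211 and ln(695) = 6.544; z_{0.17} = -0.9542, z_{0.92} = 1.405.
σ = (6.544 − 4.211)/(1.405 − (-0.9542)) = 0.989.
μ = 4.211 − (-0.9542)·0.989 = 5.154.

μ ≈ 5.154, σ ≈ 0.989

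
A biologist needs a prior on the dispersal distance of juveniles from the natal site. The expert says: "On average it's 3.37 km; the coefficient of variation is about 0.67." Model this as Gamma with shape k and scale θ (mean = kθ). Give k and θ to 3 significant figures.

For Gamma(k, scale θ): mean = kθ, variance = kθ², so CV = 1/√k.
CV = 0.67, hence k = 1/CV² = 2.23.
Then θ = mean/k = 3.37/2.23 = 1.51.

k ≈ 2.23, θ ≈ 1.51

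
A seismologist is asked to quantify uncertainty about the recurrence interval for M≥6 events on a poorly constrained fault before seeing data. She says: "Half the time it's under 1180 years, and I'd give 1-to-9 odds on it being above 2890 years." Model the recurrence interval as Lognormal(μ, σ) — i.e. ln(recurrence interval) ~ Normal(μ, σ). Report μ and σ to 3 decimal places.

μ ≈ 7.073, σ ≈ 0.699

If T ~ Lognormal(μ,σ) then ln T ~ Normal(μ,σ), so the p-quantile of ln T is μ + z_p·σ.
ln(1180) = 7.073 and ln(2890) = 7.969; z_{0.5} = 0, z_{0.9} = 1.282.
σ = (7.969 − 7.073)/(1.282 − (0)) = 0.699.
μ = 7.073 − (0)·0.699 = 7.073.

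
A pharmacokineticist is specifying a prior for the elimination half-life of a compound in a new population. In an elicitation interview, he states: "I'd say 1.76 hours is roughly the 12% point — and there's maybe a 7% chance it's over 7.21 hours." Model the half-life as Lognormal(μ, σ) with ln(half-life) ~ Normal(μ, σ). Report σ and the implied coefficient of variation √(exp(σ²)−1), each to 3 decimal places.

If T ~ Lognormal(μ,σ) then ln T ~ Normal(μ,σ), so the p-quantile of ln T is μ + z_p·σ.
ln(1.76) = 0.5653 and ln(7.21) = 1.975; z_{0.12} = -1.175, z_{0.93} = 1.476.
σ = (1.975 − 0.5653)/(1.476 − (-1.175)) = 0.532.
μ = 0.5653 − (-1.175)·0.532 = 1.190.
CV = √(exp(σ²)−1) = √(exp(0.2830)−1) = 0.572.

σ ≈ 0.532, CV ≈ 0.572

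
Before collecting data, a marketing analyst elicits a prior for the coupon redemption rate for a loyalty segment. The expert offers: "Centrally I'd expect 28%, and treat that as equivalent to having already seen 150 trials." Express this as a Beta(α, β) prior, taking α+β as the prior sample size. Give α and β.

α = 42, β = 108

Under the effective-sample-size interpretation, Beta(α, β) has prior mean α/(α+β) and prior sample size α+β.
So α+β = 150 and α/(α+β) = 0.28, giving α = 0.28·150 = 42 and β = 150 − 42 = 108.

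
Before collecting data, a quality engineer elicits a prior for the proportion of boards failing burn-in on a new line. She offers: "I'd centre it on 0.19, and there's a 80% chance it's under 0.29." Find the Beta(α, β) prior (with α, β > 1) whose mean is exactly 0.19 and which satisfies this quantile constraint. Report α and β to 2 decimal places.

With mean 0.19 fixed, write α = 0.19s, β = 0.81s where s = α+β.
Need P(θ < 0.29) = 0.8 under Beta(0.19s, 0.81s). Normal approximation: (q−m)/√(m(1−m)/s) ≈ z_{0.8} = 0.842, so s ≈ 0.19·0.81·(0.842)²/(0.29−0.19)² = 10.9.
At s = 10.9: P(θ<0.29) ≈ 0.816. Adjusting to match 0.8 gives s ≈ 8.92.
So α = 0.19·8.92 ≈ 1.69, β = 0.81·8.92 ≈ 7.23.

α ≈ 1.69, β ≈ 7.23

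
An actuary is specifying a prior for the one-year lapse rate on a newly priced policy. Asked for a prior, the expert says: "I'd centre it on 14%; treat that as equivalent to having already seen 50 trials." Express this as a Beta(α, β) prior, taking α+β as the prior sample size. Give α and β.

α = 7, β = 43

Under the effective-sample-size interpretation, Beta(α, β) has prior mean α/(α+β) and prior sample size α+β.
So α+β = 50 and α/(α+β) = 0.14, giving α = 0.14·50 = 7 and β = 50 − 7 = 43.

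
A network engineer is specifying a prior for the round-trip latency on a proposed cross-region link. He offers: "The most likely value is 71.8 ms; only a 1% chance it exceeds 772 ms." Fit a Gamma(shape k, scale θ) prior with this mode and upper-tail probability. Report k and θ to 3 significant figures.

Gamma(k,θ) with k>1 has mode (k−1)θ, so θ = 71.8/(k−1).
Need P(X < 772) = 0.99 with θ tied to k this way. Start at k = 2, θ = 71.8: P(X<772) ≈ 1.000.
Too high — lower k to spread out. Iterating converges to k ≈ 1.53.
Then θ = 71.8/(1.53−1) ≈ 134.

k ≈ 1.53, θ ≈ 134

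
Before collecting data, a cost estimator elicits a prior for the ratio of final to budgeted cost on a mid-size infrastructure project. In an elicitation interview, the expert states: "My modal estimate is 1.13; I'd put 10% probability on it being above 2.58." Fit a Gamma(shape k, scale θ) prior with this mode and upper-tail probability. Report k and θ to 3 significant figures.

k ≈ 3.82, θ ≈ 0.4

Gamma(k,θ) with k>1 has mode (k−1)θ, so θ = 1.13/(k−1).
Need P(X < 2.58) = 0.9 with θ tied to k this way. Start at k = 2, θ = 1.13: P(X<2.58) ≈ 0.665.
Too low — raise k to concentrate. Iterating converges to k ≈ 3.82.
Then θ = 1.13/(3.82−1) ≈ 0.4.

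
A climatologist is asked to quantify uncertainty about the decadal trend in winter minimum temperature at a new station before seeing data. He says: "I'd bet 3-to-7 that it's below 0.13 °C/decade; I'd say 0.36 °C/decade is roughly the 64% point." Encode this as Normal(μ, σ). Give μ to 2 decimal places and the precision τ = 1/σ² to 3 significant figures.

The p-quantile of Normal(μ,σ) is μ + z_p·σ, with z_{0.3} = -0.5244 and z_{0.64} = 0.3585.
Eliminate σ: μ = (z₂·x₁ − z₁·x₂)/(z₂ − z₁) = (0.3585·0.13 − (-0.5244)·0.36)/0.8829 = 0.27.
Then σ = (x₂ − x₁)/(z₂ − z₁) = (0.36 − 0.13)/0.8829 = 0.26.
Precision τ = 1/σ² = 1/0.2605² = 14.7.

μ = 0.27, τ = 14.7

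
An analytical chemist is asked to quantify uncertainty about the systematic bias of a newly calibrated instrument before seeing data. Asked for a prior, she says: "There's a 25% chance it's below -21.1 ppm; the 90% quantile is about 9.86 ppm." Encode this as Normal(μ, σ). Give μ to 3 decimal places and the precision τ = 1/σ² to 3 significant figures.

μ = -10.424, τ = 0.00399

For Normal(μ,σ), the p-quantile is μ + z_p·σ. Here z_{0.25} = -0.6745, z_{0.9} = 1.282.
So -21.1 = μ − 0.6745σ and 9.86 = μ + 1.282σ.
Subtracting: σ = (9.86 − -21.1)/(1.282 − (-0.6745)) = 15.828.
Then μ = -21.1 − (-0.6745)·15.828 = -10.424.
Precision τ = 1/σ² = 1/15.83² = 0.00399.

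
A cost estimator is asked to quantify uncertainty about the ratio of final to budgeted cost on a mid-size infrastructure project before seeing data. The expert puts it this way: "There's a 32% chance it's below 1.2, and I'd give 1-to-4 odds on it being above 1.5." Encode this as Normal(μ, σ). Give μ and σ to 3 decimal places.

μ = 1.307, σ = 0.229

For Normal(μ,σ), the p-quantile is μ + z_p·σ. Here z_{0.32} = -0.4677, z_{0.8} = 0.8416.
So 1.2 = μ − 0.4677σ and 1.5 = μ + 0.8416σ.
Subtracting: σ = (1.5 − 1.2)/(0.8416 − (-0.4677)) = 0.229.
Then μ = 1.2 − (-0.4677)·0.229 = 1.307.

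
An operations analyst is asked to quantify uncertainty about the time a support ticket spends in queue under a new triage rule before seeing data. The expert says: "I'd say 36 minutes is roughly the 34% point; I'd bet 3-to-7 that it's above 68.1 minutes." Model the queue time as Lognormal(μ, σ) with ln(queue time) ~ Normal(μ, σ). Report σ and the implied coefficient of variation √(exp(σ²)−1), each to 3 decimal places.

σ ≈ 0.680, CV ≈ 0.767

If T ~ Lognormal(μ,σ) then ln T ~ Normal(μ,σ), so the p-quantile of ln T is μ + z_p·σ.
ln(36) = 3.584 and ln(68.1) = 4.221; z_{0.34} = -0.4125, z_{0.7} = 0.5244.
σ = (4.221 − 3.584)/(0.5244 − (-0.4125)) = 0.680.
μ = 3.584 − (-0.4125)·0.680 = 3.864.
CV = √(exp(σ²)−1) = √(exp(0.4630)−1) = 0.767.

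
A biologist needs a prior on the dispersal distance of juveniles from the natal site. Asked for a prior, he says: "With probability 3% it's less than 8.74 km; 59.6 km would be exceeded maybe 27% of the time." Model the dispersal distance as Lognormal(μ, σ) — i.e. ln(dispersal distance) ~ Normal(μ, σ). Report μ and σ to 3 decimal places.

μ ≈ 3.616, σ ≈ 0.770

If T ~ Lognormal(μ,σ) then ln T ~ Normal(μ,σ), so the p-quantile of ln T is μ + z_p·σ.
ln(8.74) = 2.168 and ln(59.6) = 4.088; z_{0.03} = -1.881, z_{0.73} = 0.6128.
σ = (4.088 − 2.168)/(0.6128 − (-1.881)) = 0.770.
μ = 2.168 − (-1.881)·0.770 = 3.616.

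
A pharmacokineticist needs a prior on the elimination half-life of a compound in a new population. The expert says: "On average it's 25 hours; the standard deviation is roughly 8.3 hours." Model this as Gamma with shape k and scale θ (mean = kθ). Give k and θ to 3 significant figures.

For Gamma(k, scale θ): mean = kθ, variance = kθ², so CV = 1/√k.
CV = SD/mean = 8.3/25 = 0.332, hence k = 1/CV² = 9.07.
Then θ = mean/k = 25/9.07 = 2.76.

k ≈ 9.07, θ ≈ 2.76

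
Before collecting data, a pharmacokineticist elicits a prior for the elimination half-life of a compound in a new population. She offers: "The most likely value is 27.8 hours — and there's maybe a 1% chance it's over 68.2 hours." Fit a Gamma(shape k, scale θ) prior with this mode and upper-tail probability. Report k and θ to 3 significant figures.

Gamma(k,θ) with k>1 has mode (k−1)θ, so θ = 27.8/(k−1).
Need P(X < 68.2) = 0.99 with θ tied to k this way. Start at k = 2, θ = 27.8: P(X<68.2) ≈ 0.703.
Too low — raise k to concentrate. Iterating converges to k ≈ 6.85.
Then θ = 27.8/(6.85−1) ≈ 4.75.

k ≈ 6.85, θ ≈ 4.75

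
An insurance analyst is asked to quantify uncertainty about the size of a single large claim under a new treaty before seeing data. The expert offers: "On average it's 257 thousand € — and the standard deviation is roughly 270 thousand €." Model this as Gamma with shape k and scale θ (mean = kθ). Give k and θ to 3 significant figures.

k ≈ 0.906, θ ≈ 284

For Gamma(k, scale θ): mean = kθ, variance = kθ², so CV = 1/√k.
CV = SD/mean = 270/257 = 1.051, hence k = 1/CV² = 0.906.
Then θ = mean/k = 257/0.906 = 284.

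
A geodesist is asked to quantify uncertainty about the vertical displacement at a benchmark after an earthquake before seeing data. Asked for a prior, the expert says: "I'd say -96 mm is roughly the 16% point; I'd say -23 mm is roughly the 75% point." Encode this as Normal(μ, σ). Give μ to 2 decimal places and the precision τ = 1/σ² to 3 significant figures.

μ = -52.50, τ = 0.000523

The p-quantile of Normal(μ,σ) is μ + z_p·σ, with z_{0.16} = -0.9945 and z_{0.75} = 0.6745.
Eliminate σ: μ = (z₂·x₁ − z₁·x₂)/(z₂ − z₁) = (0.6745·-96 − (-0.9945)·-23)/1.669 = -52.50.
Then σ = (x₂ − x₁)/(z₂ − z₁) = (-23 − -96)/1.669 = 43.74.
Precision τ = 1/σ² = 1/43.74² = 0.000523.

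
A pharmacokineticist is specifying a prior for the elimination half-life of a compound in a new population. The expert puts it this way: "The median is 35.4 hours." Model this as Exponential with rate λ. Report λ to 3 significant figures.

Exponential median = ln 2 / λ, so λ = ln 2 / 35.4 = 0.0196.

λ ≈ 0.0196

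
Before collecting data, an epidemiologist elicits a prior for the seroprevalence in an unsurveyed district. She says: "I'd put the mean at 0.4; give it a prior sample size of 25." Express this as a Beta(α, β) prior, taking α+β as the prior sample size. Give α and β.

Under the effective-sample-size interpretation, Beta(α, β) has prior mean α/(α+β) and prior sample size α+β.
So α+β = 25 and α/(α+β) = 0.4, giving α = 0.4·25 = 10 and β = 25 − 10 = 15.

α = 10, β = 15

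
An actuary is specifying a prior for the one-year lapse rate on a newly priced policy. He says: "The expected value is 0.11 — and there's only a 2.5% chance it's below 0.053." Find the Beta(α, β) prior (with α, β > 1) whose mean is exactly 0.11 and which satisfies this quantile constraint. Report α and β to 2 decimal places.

α ≈ 9.31, β ≈ 75.34

With mean 0.11 fixed, write α = 0.11s, β = 0.89s where s = α+β.
Need P(θ < 0.053) = 0.025 under Beta(0.11s, 0.89s). Normal approximation: (q−m)/√(m(1−m)/s) ≈ z_{0.025} = -1.96, so s ≈ 0.11·0.89·(-1.96)²/(0.053−0.11)² = 115.8.
At s = 115.8: P(θ<0.053) ≈ 0.010. Adjusting to match 0.025 gives s ≈ 84.66.
So α = 0.11·84.66 ≈ 9.31, β = 0.89·84.66 ≈ 75.34.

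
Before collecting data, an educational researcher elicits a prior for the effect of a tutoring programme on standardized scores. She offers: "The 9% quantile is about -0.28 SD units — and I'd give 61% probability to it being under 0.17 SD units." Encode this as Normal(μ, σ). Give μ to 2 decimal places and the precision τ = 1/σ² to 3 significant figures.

The p-quantile of Normal(μ,σ) is μ + z_p·σ, with z_{0.09} = -1.341 and z_{0.61} = 0.2793.
Eliminate σ: μ = (z₂·x₁ − z₁·x₂)/(z₂ − z₁) = (0.2793·-0.28 − (-1.341)·0.17)/1.62 = 0.09.
Then σ = (x₂ − x₁)/(z₂ − z₁) = (0.17 − -0.28)/1.62 = 0.28.
Precision τ = 1/σ² = 1/0.2778² = 13.

μ = 0.09, τ = 13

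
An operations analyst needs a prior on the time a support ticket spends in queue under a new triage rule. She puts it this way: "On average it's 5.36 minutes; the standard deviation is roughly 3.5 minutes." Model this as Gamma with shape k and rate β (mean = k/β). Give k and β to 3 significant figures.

For Gamma(k, rate β): mean = k/β, variance = k/β², so CV = 1/√k.
CV = SD/mean = 3.5/5.36 = 0.653, hence k = 1/CV² = 2.35.
Then β = k/mean = 2.35/5.36 = 0.438.

k ≈ 2.35, β ≈ 0.438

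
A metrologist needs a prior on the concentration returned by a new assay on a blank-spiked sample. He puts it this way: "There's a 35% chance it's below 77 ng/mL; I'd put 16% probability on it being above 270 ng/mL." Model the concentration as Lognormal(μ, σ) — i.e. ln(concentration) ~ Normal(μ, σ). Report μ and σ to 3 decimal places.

μ ≈ 4.694, σ ≈ 0.909

If T ~ Lognormal(μ,σ) then ln T ~ Normal(μ,σ), so the p-quantile of ln T is μ + z_p·σ.
ln(77) = 4.344 and ln(270) = 5.598; z_{0.35} = -0.3853, z_{0.84} = 0.9945.
σ = (5.598 − 4.344)/(0.9945 − (-0.3853)) = 0.909.
μ = 4.344 − (-0.3853)·0.909 = 4.694.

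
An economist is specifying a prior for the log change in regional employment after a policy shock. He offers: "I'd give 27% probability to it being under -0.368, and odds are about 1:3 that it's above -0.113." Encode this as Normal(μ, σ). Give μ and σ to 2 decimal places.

For Normal(μ,σ), the p-quantile is μ + z_p·σ. Here z_{0.27} = -0.6128, z_{0.75} = 0.6745.
So -0.368 = μ − 0.6128σ and -0.113 = μ + 0.6745σ.
Subtracting: σ = (-0.113 − -0.368)/(0.6745 − (-0.6128)) = 0.20.
Then μ = -0.368 − (-0.6128)·0.20 = -0.25.

μ = -0.25, σ = 0.20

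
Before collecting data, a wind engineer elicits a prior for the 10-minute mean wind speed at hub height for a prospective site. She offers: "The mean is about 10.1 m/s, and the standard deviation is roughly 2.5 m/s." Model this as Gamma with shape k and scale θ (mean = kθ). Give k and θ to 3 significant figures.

k ≈ 16.3, θ ≈ 0.619

For Gamma(k, scale θ): mean = kθ, variance = kθ², so CV = 1/√k.
CV = SD/mean = 2.5/10.1 = 0.2475, hence k = 1/CV² = 16.3.
Then θ = mean/k = 10.1/16.3 = 0.619.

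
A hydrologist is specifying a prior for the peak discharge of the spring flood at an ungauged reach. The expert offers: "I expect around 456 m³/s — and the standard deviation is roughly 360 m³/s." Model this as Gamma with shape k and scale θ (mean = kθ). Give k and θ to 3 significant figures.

For Gamma(k, scale θ): mean = kθ, variance = kθ², so CV = 1/√k.
CV = SD/mean = 360/456 = 0.7895, hence k = 1/CV² = 1.6.
Then θ = mean/k = 456/1.6 = 284.

k ≈ 1.6, θ ≈ 284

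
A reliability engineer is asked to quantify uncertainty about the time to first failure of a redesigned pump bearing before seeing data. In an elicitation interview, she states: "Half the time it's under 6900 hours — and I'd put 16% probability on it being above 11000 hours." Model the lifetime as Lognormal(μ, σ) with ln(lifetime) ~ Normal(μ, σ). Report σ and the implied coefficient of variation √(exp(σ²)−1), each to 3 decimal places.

σ ≈ 0.469, CV ≈ 0.496

If T ~ Lognormal(μ,σ) then ln T ~ Normal(μ,σ), so the p-quantile of ln T is μ + z_p·σ.
ln(6900) = 8.839 and ln(11000) = 9.306; z_{0.5} = 0, z_{0.84} = 0.9945.
σ = (9.306 − 8.839)/(0.9945 − (0)) = 0.469.
μ = 8.839 − (0)·0.469 = 8.839.
CV = √(exp(σ²)−1) = √(exp(0.2199)−1) = 0.496.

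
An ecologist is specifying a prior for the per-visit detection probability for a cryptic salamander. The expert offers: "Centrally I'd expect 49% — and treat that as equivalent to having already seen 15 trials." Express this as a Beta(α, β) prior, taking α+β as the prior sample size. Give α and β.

Under the effective-sample-size interpretation, Beta(α, β) has prior mean α/(α+β) and prior sample size α+β.
So α+β = 15 and α/(α+β) = 0.49, giving α = 0.49·15 = 7.35 and β = 15 − 7.35 = 7.65.

α = 7.35, β = 7.65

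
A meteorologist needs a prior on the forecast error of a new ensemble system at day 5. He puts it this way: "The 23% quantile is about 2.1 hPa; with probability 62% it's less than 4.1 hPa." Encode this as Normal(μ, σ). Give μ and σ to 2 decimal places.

μ = 3.51, σ = 1.92

The p-quantile of Normal(μ,σ) is μ + z_p·σ, with z_{0.23} = -0.7388 and z_{0.62} = 0.3055.
Eliminate σ: μ = (z₂·x₁ − z₁·x₂)/(z₂ − z₁) = (0.3055·2.1 − (-0.7388)·4.1)/1.044 = 3.51.
Then σ = (x₂ − x₁)/(z₂ − z₁) = (4.1 − 2.1)/1.044 = 1.92.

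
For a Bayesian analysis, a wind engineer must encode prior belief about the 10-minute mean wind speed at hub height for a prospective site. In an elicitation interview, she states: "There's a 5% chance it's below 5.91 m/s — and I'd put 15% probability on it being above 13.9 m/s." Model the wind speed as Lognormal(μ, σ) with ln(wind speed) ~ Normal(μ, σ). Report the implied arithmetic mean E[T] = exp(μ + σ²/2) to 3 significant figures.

If T ~ Lognormal(μ,σ) then ln T ~ Normal(μ,σ), so the p-quantile of ln T is μ + z_p·σ.
ln(5.91) = 1.777 and ln(13.9) = 2.632; z_{0.05} = -1.645, z_{0.85} = 1.036.
σ = (2.632 − 1.777)/(1.036 − (-1.645)) = 0.319.
μ = 1.777 − (-1.645)·0.319 = 2.301.
E[T] = exp(μ + σ²/2) = exp(2.301 + 0.0509) = 10.5 m/s.

E[T] ≈ 10.5 m/s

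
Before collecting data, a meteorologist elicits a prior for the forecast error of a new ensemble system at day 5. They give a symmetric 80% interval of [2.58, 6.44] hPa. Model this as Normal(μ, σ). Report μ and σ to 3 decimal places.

μ = 4.510, σ = 1.506

A symmetric 80% interval runs μ ± z·σ with z = 1.282.
Half-width = 1.93, so σ = 1.93/1.282 = 1.506.
μ is the interval midpoint, 4.510.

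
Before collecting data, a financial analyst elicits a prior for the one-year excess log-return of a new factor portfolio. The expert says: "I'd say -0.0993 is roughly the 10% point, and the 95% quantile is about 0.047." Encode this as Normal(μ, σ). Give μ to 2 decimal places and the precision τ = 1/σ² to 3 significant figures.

For Normal(μ,σ), the p-quantile is μ + z_p·σ. Here z_{0.1} = -1.282, z_{0.95} = 1.645.
So -0.0993 = μ − 1.282σ and 0.047 = μ + 1.645σ.
Subtracting: σ = (0.047 − -0.0993)/(1.645 − (-1.282)) = 0.05.
Then μ = -0.0993 − (-1.282)·0.05 = -0.04.
Precision τ = 1/σ² = 1/0.04999² = 400.

μ = -0.04, τ = 400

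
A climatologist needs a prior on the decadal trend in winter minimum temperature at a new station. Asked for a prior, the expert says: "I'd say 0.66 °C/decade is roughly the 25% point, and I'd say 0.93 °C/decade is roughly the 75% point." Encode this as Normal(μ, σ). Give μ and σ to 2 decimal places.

For Normal(μ,σ), the p-quantile is μ + z_p·σ. Here z_{0.25} = -0.6745, z_{0.75} = 0.6745.
So 0.66 = μ − 0.6745σ and 0.93 = μ + 0.6745σ.
Subtracting: σ = (0.93 − 0.66)/(0.6745 − (-0.6745)) = 0.20.
Then μ = 0.66 − (-0.6745)·0.20 = 0.80.

μ = 0.80, σ = 0.20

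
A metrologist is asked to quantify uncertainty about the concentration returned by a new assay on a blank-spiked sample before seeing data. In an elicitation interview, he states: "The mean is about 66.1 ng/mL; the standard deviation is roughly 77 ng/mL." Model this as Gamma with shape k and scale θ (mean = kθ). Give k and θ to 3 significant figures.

k ≈ 0.737, θ ≈ 89.7

For Gamma(k, scale θ): mean = kθ, variance = kθ², so CV = 1/√k.
CV = SD/mean = 77/66.1 = 1.165, hence k = 1/CV² = 0.737.
Then θ = mean/k = 66.1/0.737 = 89.7.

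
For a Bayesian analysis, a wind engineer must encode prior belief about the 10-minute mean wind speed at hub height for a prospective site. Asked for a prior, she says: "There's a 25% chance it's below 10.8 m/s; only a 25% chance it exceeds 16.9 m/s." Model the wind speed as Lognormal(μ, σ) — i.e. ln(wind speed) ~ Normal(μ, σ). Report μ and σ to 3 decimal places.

If T ~ Lognormal(μ,σ) then ln T ~ Normal(μ,σ), so the p-quantile of ln T is μ + z_p·σ.
ln(10.8) = 2.38 and ln(16.9) = 2.827; z_{0.25} = -0.6745, z_{0.75} = 0.6745.
σ = (2.827 − 2.38)/(0.6745 − (-0.6745)) = 0.332.
μ = 2.38 − (-0.6745)·0.332 = 2.603.

μ ≈ 2.603, σ ≈ 0.332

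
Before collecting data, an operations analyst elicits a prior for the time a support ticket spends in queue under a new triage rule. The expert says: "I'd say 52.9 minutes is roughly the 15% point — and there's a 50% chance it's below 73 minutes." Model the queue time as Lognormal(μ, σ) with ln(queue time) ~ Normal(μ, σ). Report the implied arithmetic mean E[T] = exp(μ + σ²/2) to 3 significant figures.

E[T] ≈ 76.6 minutes

If T ~ Lognormal(μ,σ) then ln T ~ Normal(μ,σ), so the p-quantile of ln T is μ + z_p·σ.
ln(52.9) = 3.968 and ln(73) = 4.29; z_{0.15} = -1.036, z_{0.5} = 0.
σ = (4.29 − 3.968)/(0 − (-1.036)) = 0.311.
μ = 3.968 − (-1.036)·0.311 = 4.290.
E[T] = exp(μ + σ²/2) = exp(4.290 + 0.0483) = 76.6 minutes.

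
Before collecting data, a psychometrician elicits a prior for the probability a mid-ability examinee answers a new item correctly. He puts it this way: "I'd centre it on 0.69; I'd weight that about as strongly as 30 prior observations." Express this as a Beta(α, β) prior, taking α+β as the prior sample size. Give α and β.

α = 20.7, β = 9.3

Under the effective-sample-size interpretation, Beta(α, β) has prior mean α/(α+β) and prior sample size α+β.
So α+β = 30 and α/(α+β) = 0.69, giving α = 0.69·30 = 20.7 and β = 30 − 20.7 = 9.3.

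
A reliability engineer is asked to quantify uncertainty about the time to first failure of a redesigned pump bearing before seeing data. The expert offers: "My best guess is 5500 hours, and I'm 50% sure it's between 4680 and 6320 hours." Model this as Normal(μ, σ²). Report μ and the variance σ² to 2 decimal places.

A symmetric 50% interval runs μ ± z·σ with z = 0.6745.
Half-width = 820, so σ = 820/0.6745 = 1215.734 and σ² = 1478008.72.
μ is the stated best guess, 5500.00.

μ = 5500.00, σ² = 1478008.72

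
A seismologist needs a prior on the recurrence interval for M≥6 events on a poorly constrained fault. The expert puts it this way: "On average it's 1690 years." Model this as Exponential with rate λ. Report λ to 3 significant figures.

Exponential mean = 1/λ, so λ = 1/1690.0 = 0.000592.

λ ≈ 0.000592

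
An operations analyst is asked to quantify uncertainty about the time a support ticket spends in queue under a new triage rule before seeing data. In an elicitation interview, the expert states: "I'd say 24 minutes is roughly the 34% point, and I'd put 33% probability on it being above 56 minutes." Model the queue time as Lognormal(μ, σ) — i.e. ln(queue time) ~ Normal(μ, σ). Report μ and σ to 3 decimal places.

μ ≈ 3.588, σ ≈ 0.994

If T ~ Lognormal(μ,σ) then ln T ~ Normal(μ,σ), so the p-quantile of ln T is μ + z_p·σ.
ln(24) = 3.178 and ln(56) = 4.025; z_{0.34} = -0.4125, z_{0.67} = 0.4399.
σ = (4.025 − 3.178)/(0.4399 − (-0.4125)) = 0.994.
μ = 3.178 − (-0.4125)·0.994 = 3.588.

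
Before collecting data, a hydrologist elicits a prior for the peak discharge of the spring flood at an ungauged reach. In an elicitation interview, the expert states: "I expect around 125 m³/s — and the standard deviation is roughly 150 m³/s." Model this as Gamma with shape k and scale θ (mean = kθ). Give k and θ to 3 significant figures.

For Gamma(k, scale θ): mean = kθ, variance = kθ², so CV = 1/√k.
CV = SD/mean = 150/125 = 1.2, hence k = 1/CV² = 0.694.
Then θ = mean/k = 125/0.694 = 180.

k ≈ 0.694, θ ≈ 180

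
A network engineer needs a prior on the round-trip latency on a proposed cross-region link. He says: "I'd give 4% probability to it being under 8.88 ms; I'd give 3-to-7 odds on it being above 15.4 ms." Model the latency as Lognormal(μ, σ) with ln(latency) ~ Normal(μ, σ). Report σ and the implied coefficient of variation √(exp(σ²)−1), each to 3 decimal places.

If T ~ Lognormal(μ,σ) then ln T ~ Normal(μ,σ), so the p-quantile of ln T is μ + z_p·σ.
ln(8.88) = 2.184 and ln(15.4) = 2.734; z_{0.04} = -1.751, z_{0.7} = 0.5244.
σ = (2.734 − 2.184)/(0.5244 − (-1.751)) = 0.242.
μ = 2.184 − (-1.751)·0.242 = 2.607.
CV = √(exp(σ²)−1) = √(exp(0.0586)−1) = 0.246.

σ ≈ 0.242, CV ≈ 0.246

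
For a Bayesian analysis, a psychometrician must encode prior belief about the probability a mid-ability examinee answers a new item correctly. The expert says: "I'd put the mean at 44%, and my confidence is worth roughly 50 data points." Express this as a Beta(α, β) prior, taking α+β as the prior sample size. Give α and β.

α = 22, β = 28

Under the effective-sample-size interpretation, Beta(α, β) has prior mean α/(α+β) and prior sample size α+β.
So α+β = 50 and α/(α+β) = 0.44, giving α = 0.44·50 = 22 and β = 50 − 22 = 28.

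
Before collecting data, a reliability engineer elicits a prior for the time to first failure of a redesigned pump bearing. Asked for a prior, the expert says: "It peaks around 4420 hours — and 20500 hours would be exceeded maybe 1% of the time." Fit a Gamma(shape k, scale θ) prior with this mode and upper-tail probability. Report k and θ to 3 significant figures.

k ≈ 2.7, θ ≈ 2600

Gamma(k,θ) with k>1 has mode (k−1)θ, so θ = 4420/(k−1).
Need P(X < 20500) = 0.99 with θ tied to k this way. Start at k = 2, θ = 4420: P(X<20500) ≈ 0.945.
Too low — raise k to concentrate. Iterating converges to k ≈ 2.7.
Then θ = 4420/(2.7−1) ≈ 2600.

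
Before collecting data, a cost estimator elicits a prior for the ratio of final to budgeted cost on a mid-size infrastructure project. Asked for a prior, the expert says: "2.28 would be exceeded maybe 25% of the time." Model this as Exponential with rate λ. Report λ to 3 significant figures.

λ ≈ 0.608

P(T > 2.28) = e^(−λ·2.28) = 0.25, so λ = −ln(0.25)/2.28 = 0.608.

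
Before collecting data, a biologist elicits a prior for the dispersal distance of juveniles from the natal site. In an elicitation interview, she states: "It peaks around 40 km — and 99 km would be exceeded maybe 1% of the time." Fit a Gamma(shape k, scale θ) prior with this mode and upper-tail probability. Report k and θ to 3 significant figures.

k ≈ 6.73, θ ≈ 6.98

Gamma(k,θ) with k>1 has mode (k−1)θ, so θ = 40/(k−1).
Need P(X < 99) = 0.99 with θ tied to k this way. Start at k = 2, θ = 40: P(X<99) ≈ 0.708.
Too low — raise k to concentrate. Iterating converges to k ≈ 6.73.
Then θ = 40/(6.73−1) ≈ 6.98.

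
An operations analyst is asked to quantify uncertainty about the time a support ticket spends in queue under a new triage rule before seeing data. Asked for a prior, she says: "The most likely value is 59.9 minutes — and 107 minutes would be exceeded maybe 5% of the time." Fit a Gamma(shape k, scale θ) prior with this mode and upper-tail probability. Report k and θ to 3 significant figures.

k ≈ 9.28, θ ≈ 7.23

Gamma(k,θ) with k>1 has mode (k−1)θ, so θ = 59.9/(k−1).
Need P(X < 107) = 0.95 with θ tied to k this way. Start at k = 2, θ = 59.9: P(X<107) ≈ 0.533.
Too low — raise k to concentrate. Iterating converges to k ≈ 9.28.
Then θ = 59.9/(9.28−1) ≈ 7.23.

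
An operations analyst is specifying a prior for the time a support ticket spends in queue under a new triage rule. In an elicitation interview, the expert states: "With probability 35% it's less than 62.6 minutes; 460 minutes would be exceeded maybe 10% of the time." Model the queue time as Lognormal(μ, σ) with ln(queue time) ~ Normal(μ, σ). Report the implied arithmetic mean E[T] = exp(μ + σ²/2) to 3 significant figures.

If T ~ Lognormal(μ,σ) then ln T ~ Normal(μ,σ), so the p-quantile of ln T is μ + z_p·σ.
ln(62.6) = 4.137 and ln(460) = 6.131; z_{0.35} = -0.3853, z_{0.9} = 1.282.
σ = (6.131 − 4.137)/(1.282 − (-0.3853)) = 1.197.
μ = 4.137 − (-0.3853)·1.197 = 4.598.
E[T] = exp(μ + σ²/2) = exp(4.598 + 0.7158) = 203 minutes.

E[T] ≈ 203 minutes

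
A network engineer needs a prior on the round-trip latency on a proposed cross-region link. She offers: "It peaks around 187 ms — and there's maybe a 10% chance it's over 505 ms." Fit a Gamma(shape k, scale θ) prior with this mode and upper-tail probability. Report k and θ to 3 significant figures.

k ≈ 2.94, θ ≈ 96.4

Gamma(k,θ) with k>1 has mode (k−1)θ, so θ = 187/(k−1).
Need P(X < 505) = 0.9 with θ tied to k this way. Start at k = 2, θ = 187: P(X<505) ≈ 0.751.
Too low — raise k to concentrate. Iterating converges to k ≈ 2.94.
Then θ = 187/(2.94−1) ≈ 96.4.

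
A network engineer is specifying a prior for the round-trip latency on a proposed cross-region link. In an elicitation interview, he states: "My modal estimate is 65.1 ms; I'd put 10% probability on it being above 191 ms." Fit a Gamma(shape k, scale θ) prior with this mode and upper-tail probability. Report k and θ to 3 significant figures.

k ≈ 2.64, θ ≈ 39.6

Gamma(k,θ) with k>1 has mode (k−1)θ, so θ = 65.1/(k−1).
Need P(X < 191) = 0.9 with θ tied to k this way. Start at k = 2, θ = 65.1: P(X<191) ≈ 0.791.
Too low — raise k to concentrate. Iterating converges to k ≈ 2.64.
Then θ = 65.1/(2.64−1) ≈ 39.6.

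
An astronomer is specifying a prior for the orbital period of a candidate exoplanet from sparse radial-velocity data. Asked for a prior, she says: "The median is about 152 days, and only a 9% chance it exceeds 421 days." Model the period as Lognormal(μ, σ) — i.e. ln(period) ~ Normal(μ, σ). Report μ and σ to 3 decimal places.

μ ≈ 5.024, σ ≈ 0.760

If T ~ Lognormal(μ,σ) then ln T ~ Normal(μ,σ), so the p-quantile of ln T is μ + z_p·σ.
ln(152) = 5.024 and ln(421) = 6.043; z_{0.5} = 0, z_{0.91} = 1.341.
σ = (6.043 − 5.024)/(1.341 − (0)) = 0.760.
μ = 5.024 − (0)·0.760 = 5.024.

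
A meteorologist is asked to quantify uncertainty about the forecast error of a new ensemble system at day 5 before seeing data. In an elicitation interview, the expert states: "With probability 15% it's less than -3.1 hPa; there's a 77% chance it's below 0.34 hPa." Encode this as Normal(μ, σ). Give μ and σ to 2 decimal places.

The p-quantile of Normal(μ,σ) is μ + z_p·σ, with z_{0.15} = -1.036 and z_{0.77} = 0.7388.
Eliminate σ: μ = (z₂·x₁ − z₁·x₂)/(z₂ − z₁) = (0.7388·-3.1 − (-1.036)·0.34)/1.775 = -1.09.
Then σ = (x₂ − x₁)/(z₂ − z₁) = (0.34 − -3.1)/1.775 = 1.94.

μ = -1.09, σ = 1.94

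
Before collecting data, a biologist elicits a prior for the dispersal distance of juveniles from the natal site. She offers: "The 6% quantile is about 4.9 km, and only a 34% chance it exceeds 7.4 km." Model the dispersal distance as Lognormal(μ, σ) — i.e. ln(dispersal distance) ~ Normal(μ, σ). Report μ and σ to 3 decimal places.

μ ≈ 1.915, σ ≈ 0.210

If T ~ Lognormal(μ,σ) then ln T ~ Normal(μ,σ), so the p-quantile of ln T is μ + z_p·σ.
ln(4.9) = 1.589 and ln(7.4) = 2.001; z_{0.06} = -1.555, z_{0.66} = 0.4125.
σ = (2.001 − 1.589)/(0.4125 − (-1.555)) = 0.210.
μ = 1.589 − (-1.555)·0.210 = 1.915.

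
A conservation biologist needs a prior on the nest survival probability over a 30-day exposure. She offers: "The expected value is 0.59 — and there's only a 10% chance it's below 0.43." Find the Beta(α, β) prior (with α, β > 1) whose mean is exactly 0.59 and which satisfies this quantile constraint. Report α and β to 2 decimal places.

α ≈ 9.24, β ≈ 6.42

With mean 0.59 fixed, write α = 0.59s, β = 0.41s where s = α+β.
Need P(θ < 0.43) = 0.1 under Beta(0.59s, 0.41s). Normal approximation: (q−m)/√(m(1−m)/s) ≈ z_{0.1} = -1.28, so s ≈ 0.59·0.41·(-1.28)²/(0.43−0.59)² = 15.5.
At s = 15.5: P(θ<0.43) ≈ 0.101. Adjusting to match 0.1 gives s ≈ 15.66.
So α = 0.59·15.66 ≈ 9.24, β = 0.41·15.66 ≈ 6.42.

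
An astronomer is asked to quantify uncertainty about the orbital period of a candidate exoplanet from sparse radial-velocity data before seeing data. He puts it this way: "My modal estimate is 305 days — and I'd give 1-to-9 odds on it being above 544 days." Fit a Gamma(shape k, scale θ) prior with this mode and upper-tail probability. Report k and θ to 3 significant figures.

Gamma(k,θ) with k>1 has mode (k−1)θ, so θ = 305/(k−1).
Need P(X < 544) = 0.9 with θ tied to k this way. Start at k = 2, θ = 305: P(X<544) ≈ 0.532.
Too low — raise k to concentrate. Iterating converges to k ≈ 6.68.
Then θ = 305/(6.68−1) ≈ 53.7.

k ≈ 6.68, θ ≈ 53.7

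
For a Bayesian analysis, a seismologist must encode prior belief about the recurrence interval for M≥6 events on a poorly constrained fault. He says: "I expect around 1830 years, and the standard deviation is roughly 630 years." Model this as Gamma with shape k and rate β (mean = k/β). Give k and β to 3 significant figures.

k ≈ 8.44, β ≈ 0.00461

For Gamma(k, rate β): mean = k/β, variance = k/β², so CV = 1/√k.
CV = SD/mean = 630/1830 = 0.3443, hence k = 1/CV² = 8.44.
Then β = k/mean = 8.44/1830 = 0.00461.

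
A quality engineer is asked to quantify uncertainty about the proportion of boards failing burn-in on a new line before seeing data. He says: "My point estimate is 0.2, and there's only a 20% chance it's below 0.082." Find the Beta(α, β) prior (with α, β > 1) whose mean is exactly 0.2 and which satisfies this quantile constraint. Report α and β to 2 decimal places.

With mean 0.2 fixed, write α = 0.2s, β = 0.8s where s = α+β.
Need P(θ < 0.082) = 0.2 under Beta(0.2s, 0.8s). Normal approximation: (q−m)/√(m(1−m)/s) ≈ z_{0.2} = -0.842, so s ≈ 0.2·0.8·(-0.842)²/(0.082−0.2)² = 8.1.
At s = 8.1: P(θ<0.082) ≈ 0.200. Adjusting to match 0.2 gives s ≈ 8.16.
So α = 0.2·8.16 ≈ 1.63, β = 0.8·8.16 ≈ 6.53.

α ≈ 1.63, β ≈ 6.53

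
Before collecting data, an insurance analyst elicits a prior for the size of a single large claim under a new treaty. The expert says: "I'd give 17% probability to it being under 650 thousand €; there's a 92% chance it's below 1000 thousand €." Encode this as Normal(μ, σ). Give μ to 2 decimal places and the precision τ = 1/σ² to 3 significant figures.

μ = 791.55, τ = 4.54e-05

The p-quantile of Normal(μ,σ) is μ + z_p·σ, with z_{0.17} = -0.9542 and z_{0.92} = 1.405.
Eliminate σ: μ = (z₂·x₁ − z₁·x₂)/(z₂ − z₁) = (1.405·650 − (-0.9542)·1000)/2.359 = 791.55.
Then σ = (x₂ − x₁)/(z₂ − z₁) = (1000 − 650)/2.359 = 148.35.
Precision τ = 1/σ² = 1/148.4² = 4.54e-05.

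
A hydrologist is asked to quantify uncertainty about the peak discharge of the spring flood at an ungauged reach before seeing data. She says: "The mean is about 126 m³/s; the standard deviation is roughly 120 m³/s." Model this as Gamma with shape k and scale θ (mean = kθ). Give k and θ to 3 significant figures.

For Gamma(k, scale θ): mean = kθ, variance = kθ², so CV = 1/√k.
CV = SD/mean = 120/126 = 0.9524, hence k = 1/CV² = 1.1.
Then θ = mean/k = 126/1.1 = 114.

k ≈ 1.1, θ ≈ 114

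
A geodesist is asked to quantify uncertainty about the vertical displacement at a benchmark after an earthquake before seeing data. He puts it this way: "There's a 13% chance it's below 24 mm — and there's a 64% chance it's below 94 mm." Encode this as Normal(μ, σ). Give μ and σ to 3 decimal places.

For Normal(μ,σ), the p-quantile is μ + z_p·σ. Here z_{0.13} = -1.126, z_{0.64} = 0.3585.
So 24 = μ − 1.126σ and 94 = μ + 0.3585σ.
Subtracting: σ = (94 − 24)/(0.3585 − (-1.126)) = 47.143.
Then μ = 24 − (-1.126)·47.143 = 77.101.

μ = 77.101, σ = 47.143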